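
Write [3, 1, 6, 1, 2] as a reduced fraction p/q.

89/23

Using pₖ = aₖpₖ₋₁ + pₖ₋₂ and qₖ = aₖqₖ₋₁ + qₖ₋₂:
  k=0: a=3, p=3, q=1
  k=1: a=1, p=4, q=1
  k=2: a=6, p=27, q=7
  k=3: a=1, p=31, q=8
  k=4: a=2, p=89, q=23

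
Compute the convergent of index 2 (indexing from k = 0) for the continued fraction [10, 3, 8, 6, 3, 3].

258/25

Using pₖ = aₖpₖ₋₁ + pₖ₋₂, qₖ = aₖqₖ₋₁ + qₖ₋₂ (with p₋₁=1, p₋₂=0, q₋₁=0, q₋₂=1):
  k=0: a=10, p=10, q=1
  k=1: a=3, p=31, q=3
  k=2: a=8, p=258, q=25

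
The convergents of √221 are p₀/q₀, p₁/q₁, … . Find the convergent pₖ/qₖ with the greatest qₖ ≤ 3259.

48062/3233

√221 = [14; 1, 6, 2, 6, 1, 28, …] (period length 6).
Convergents:
  p_0/q_0 = 14/1
  p_1/q_1 = 15/1
  p_2/q_2 = 104/7
  p_3/q_3 = 223/15
  p_4/q_4 = 1442/97
  p_5/q_5 = 1665/112
  p_6/q_6 = 48062/3233
  p_7/q_7 = 49727/3345
q_6 = 3233 ≤ 3259 < 3345 = q_7, so the answer is 48062/3233.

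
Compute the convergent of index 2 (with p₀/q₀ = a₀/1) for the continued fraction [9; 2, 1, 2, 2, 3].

Using pₖ = aₖpₖ₋₁ + pₖ₋₂, qₖ = aₖqₖ₋₁ + qₖ₋₂ (with p₋₁=1, p₋₂=0, q₋₁=0, q₋₂=1):
  k=0: a=9, p=9, q=1
  k=1: a=2, p=19, q=2
  k=2: a=1, p=28, q=3

28/3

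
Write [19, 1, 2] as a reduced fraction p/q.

Fold from the inside: start with 2/1.
  1 + 1/2 = 3/2
  19 + 2/3 = 59/3

59/3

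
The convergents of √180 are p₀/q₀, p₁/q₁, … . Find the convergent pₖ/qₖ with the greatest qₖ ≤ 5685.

51841/3864

√180 = [13; 2, 2, 2, 26, …] (period length 4).
Convergents:
  p_0/q_0 = 13/1
  p_1/q_1 = 27/2
  p_2/q_2 = 67/5
  p_3/q_3 = 161/12
  p_4/q_4 = 4253/317
  p_5/q_5 = 8667/646
  p_6/q_6 = 21587/1609
  p_7/q_7 = 51841/3864
  p_8/q_8 = 1369453/102073
q_7 = 3864 ≤ 5685 < 102073 = q_8, so the answer is 51841/3864.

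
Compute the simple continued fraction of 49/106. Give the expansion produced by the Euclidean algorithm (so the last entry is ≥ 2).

49 = 0*106 + 49
106 = 2*49 + 8
49 = 6*8 + 1
8 = 8*1 + 0  (stop)
So 49/106 = [0; 2, 6, 8].

[0; 2, 6, 8]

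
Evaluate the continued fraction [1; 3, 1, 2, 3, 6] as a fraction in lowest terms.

Fold from the inside: start with 6/1.
  3 + 1/6 = 19/6
  2 + 6/19 = 44/19
  1 + 19/44 = 63/44
  3 + 44/63 = 233/63
  1 + 63/233 = 296/233

296/233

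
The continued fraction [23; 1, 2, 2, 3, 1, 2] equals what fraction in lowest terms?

Using pₖ = aₖpₖ₋₁ + pₖ₋₂ and qₖ = aₖqₖ₋₁ + qₖ₋₂:
  k=0: a=23, p=23, q=1
  k=1: a=1, p=24, q=1
  k=2: a=2, p=71, q=3
  k=3: a=2, p=166, q=7
  k=4: a=3, p=569, q=24
  k=5: a=1, p=735, q=31
  k=6: a=2, p=2039, q=86

2039/86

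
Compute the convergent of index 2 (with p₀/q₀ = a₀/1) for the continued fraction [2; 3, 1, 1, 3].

Using pₖ = aₖpₖ₋₁ + pₖ₋₂, qₖ = aₖqₖ₋₁ + qₖ₋₂ (with p₋₁=1, p₋₂=0, q₋₁=0, q₋₂=1):
  k=0: a=2, p=2, q=1
  k=1: a=3, p=7, q=3
  k=2: a=1, p=9, q=4

9/4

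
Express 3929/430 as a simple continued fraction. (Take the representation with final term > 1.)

3929 = 9·430 + 59
430 = 7·59 + 17
59 = 3·17 + 8
17 = 2·8 + 1
8 = 8·1 + 0  (stop)
So 3929/430 = [9; 7, 3, 2, 8].

[9; 7, 3, 2, 8]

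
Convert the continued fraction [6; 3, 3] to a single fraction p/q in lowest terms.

Fold from the inside: start with 3/1.
  3 + 1/3 = 10/3
  6 + 3/10 = 63/10

63/10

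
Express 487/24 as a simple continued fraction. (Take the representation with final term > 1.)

487 = 20×24 + 7
24 = 3×7 + 3
7 = 2×3 + 1
3 = 3×1 + 0  (stop)
So 487/24 = [20; 3, 2, 3].

[20; 3, 2, 3]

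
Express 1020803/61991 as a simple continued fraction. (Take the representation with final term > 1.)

[16; 2, 7, 15, 3, 2, 12, 3]

1020803 = 16·61991 + 28947
61991 = 2·28947 + 4097
28947 = 7·4097 + 268
4097 = 15·268 + 77
268 = 3·77 + 37
77 = 2·37 + 3
37 = 12·3 + 1
3 = 3·1 + 0  (stop)
So 1020803/61991 = [16; 2, 7, 15, 3, 2, 12, 3].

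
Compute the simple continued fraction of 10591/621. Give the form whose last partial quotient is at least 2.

[17; 18, 3, 1, 3, 2]

10591 = 17·621 + 34
621 = 18·34 + 9
34 = 3·9 + 7
9 = 1·7 + 2
7 = 3·2 + 1
2 = 2·1 + 0  (stop)
So 10591/621 = [17; 18, 3, 1, 3, 2].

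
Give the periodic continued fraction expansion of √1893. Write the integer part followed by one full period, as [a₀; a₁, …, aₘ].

a₀ = ⌊√1893⌋ = 43.
With m₀=0, d₀=1 and mₖ₊₁ = dₖaₖ − mₖ, dₖ₊₁ = (n − mₖ₊₁²)/dₖ, aₖ₊₁ = ⌊(a₀+mₖ₊₁)/dₖ₊₁⌋:
  k=1: m=43, d=44, a=1
  k=2: m=1, d=43, a=1
  k=3: m=42, d=3, a=28
  k=4: m=42, d=43, a=1
  k=5: m=1, d=44, a=1
  k=6: m=43, d=1, a=86
d=1 and a=2a₀=86 at k=6, so the next step gives (m, d) = (43, 44) again — its k=1 value — and the period has length 6.

[43; 1, 1, 28, 1, 1, 86]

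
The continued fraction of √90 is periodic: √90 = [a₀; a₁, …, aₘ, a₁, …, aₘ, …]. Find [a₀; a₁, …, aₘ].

a₀ = ⌊√90⌋ = 9.
With m₀=0, d₀=1 and mₖ₊₁ = dₖaₖ − mₖ, dₖ₊₁ = (n − mₖ₊₁²)/dₖ, aₖ₊₁ = ⌊(a₀+mₖ₊₁)/dₖ₊₁⌋:
  k=1: m=9, d=9, a=2
  k=2: m=9, d=1, a=18
d=1 and a=2a₀=18 at k=2, so the next step gives (m, d) = (9, 9) again — its k=1 value — and the period has length 2.

[9; 2, 18]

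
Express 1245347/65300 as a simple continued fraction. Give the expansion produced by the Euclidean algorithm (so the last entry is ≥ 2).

1245347 = 19*65300 + 4647
65300 = 14*4647 + 242
4647 = 19*242 + 49
242 = 4*49 + 46
49 = 1*46 + 3
46 = 15*3 + 1
3 = 3*1 + 0  (stop)
So 1245347/65300 = [19; 14, 19, 4, 1, 15, 3].

[19; 14, 19, 4, 1, 15, 3]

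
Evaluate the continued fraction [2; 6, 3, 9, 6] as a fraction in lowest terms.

2333/1081

Using pₖ = aₖpₖ₋₁ + pₖ₋₂ and qₖ = aₖqₖ₋₁ + qₖ₋₂:
  k=0: a=2, p=2, q=1
  k=1: a=6, p=13, q=6
  k=2: a=3, p=41, q=19
  k=3: a=9, p=382, q=177
  k=4: a=6, p=2333, q=1081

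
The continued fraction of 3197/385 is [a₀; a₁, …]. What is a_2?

3197 = 8·385 + 117   →  a_0 = 8
385 = 3·117 + 34   →  a_1 = 3
117 = 3·34 + 15   →  a_2 = 3

3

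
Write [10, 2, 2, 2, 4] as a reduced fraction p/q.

552/53

Fold from the inside: start with 4/1.
  2 + 1/4 = 9/4
  2 + 4/9 = 22/9
  2 + 9/22 = 53/22
  10 + 22/53 = 552/53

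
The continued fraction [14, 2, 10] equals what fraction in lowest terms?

304/21

Using pₖ = aₖpₖ₋₁ + pₖ₋₂ and qₖ = aₖqₖ₋₁ + qₖ₋₂:
  k=0: a=14, p=14, q=1
  k=1: a=2, p=29, q=2
  k=2: a=10, p=304, q=21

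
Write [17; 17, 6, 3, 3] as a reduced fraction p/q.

Fold from the inside: start with 3/1.
  3 + 1/3 = 10/3
  6 + 3/10 = 63/10
  17 + 10/63 = 1081/63
  17 + 63/1081 = 18440/1081

18440/1081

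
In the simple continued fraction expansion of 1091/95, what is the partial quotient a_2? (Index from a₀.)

15

1091 = 11·95 + 46   →  a_0 = 11
95 = 2·46 + 3   →  a_1 = 2
46 = 15·3 + 1   →  a_2 = 15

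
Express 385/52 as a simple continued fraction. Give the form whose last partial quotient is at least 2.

385 = 7·52 + 21
52 = 2·21 + 10
21 = 2·10 + 1
10 = 10·1 + 0  (stop)
So 385/52 = [7; 2, 2, 10].

[7; 2, 2, 10]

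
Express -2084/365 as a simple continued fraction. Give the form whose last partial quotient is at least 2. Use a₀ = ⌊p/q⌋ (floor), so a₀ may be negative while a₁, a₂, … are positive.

[-6; 3, 2, 3, 1, 11]

-2084 = -6*365 + 106
365 = 3*106 + 47
106 = 2*47 + 12
47 = 3*12 + 11
12 = 1*11 + 1
11 = 11*1 + 0  (stop)
So -2084/365 = [-6; 3, 2, 3, 1, 11].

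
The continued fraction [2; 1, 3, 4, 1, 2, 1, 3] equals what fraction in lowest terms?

Fold from the inside: start with 3/1.
  1 + 1/3 = 4/3
  2 + 3/4 = 11/4
  1 + 4/11 = 15/11
  4 + 11/15 = 71/15
  3 + 15/71 = 228/71
  1 + 71/228 = 299/228
  2 + 228/299 = 826/299

826/299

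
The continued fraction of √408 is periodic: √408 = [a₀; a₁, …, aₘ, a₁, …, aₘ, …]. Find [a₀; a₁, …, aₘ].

a₀ = ⌊√408⌋ = 20.
With m₀=0, d₀=1 and mₖ₊₁ = dₖaₖ − mₖ, dₖ₊₁ = (n − mₖ₊₁²)/dₖ, aₖ₊₁ = ⌊(a₀+mₖ₊₁)/dₖ₊₁⌋:
  k=1: m=20, d=8, a=5
  k=2: m=20, d=1, a=40
d=1 and a=2a₀=40 at k=2, so the next step gives (m, d) = (20, 8) again — its k=1 value — and the period has length 2.

[20; 5, 40]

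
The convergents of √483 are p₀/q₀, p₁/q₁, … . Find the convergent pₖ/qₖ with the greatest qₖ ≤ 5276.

√483 = [21; 1, 42, …] (period length 2).
Convergents:
  p_0/q_0 = 21/1
  p_1/q_1 = 22/1
  p_2/q_2 = 945/43
  p_3/q_3 = 967/44
  p_4/q_4 = 41559/1891
  p_5/q_5 = 42526/1935
  p_6/q_6 = 1827651/83161
q_5 = 1935 ≤ 5276 < 83161 = q_6, so the answer is 42526/1935.

42526/1935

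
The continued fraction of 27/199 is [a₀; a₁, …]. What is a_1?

27 = 0·199 + 27   →  a_0 = 0
199 = 7·27 + 10   →  a_1 = 7

7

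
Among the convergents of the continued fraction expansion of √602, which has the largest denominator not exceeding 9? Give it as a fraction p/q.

√602 = [24; 1, 1, 6, 1, 1, 48, …] (period length 6).
Convergents:
  p_0/q_0 = 24/1
  p_1/q_1 = 25/1
  p_2/q_2 = 49/2
  p_3/q_3 = 319/13
q_2 = 2 ≤ 9 < 13 = q_3, so the answer is 49/2.

49/2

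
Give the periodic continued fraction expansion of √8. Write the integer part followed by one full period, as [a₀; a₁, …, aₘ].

[2; 1, 4]

a₀ = ⌊√8⌋ = 2.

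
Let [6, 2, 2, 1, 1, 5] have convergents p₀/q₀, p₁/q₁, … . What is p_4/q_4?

77/12

Using pₖ = aₖpₖ₋₁ + pₖ₋₂, qₖ = aₖqₖ₋₁ + qₖ₋₂ (with p₋₁=1, p₋₂=0, q₋₁=0, q₋₂=1):
  k=0: a=6, p=6, q=1
  k=1: a=2, p=13, q=2
  k=2: a=2, p=32, q=5
  k=3: a=1, p=45, q=7
  k=4: a=1, p=77, q=12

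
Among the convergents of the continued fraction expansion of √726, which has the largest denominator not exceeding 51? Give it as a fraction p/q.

485/18

√726 = [26; 1, 16, 1, 52, …] (period length 4).
Convergents:
  p_0/q_0 = 26/1
  p_1/q_1 = 27/1
  p_2/q_2 = 458/17
  p_3/q_3 = 485/18
  p_4/q_4 = 25678/953
q_3 = 18 ≤ 51 < 953 = q_4, so the answer is 485/18.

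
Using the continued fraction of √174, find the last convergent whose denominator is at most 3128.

√174 = [13; 5, 4, 5, 26, …] (period length 4).
Convergents:
  p_0/q_0 = 13/1
  p_1/q_1 = 66/5
  p_2/q_2 = 277/21
  p_3/q_3 = 1451/110
  p_4/q_4 = 38003/2881
  p_5/q_5 = 191466/14515
q_4 = 2881 ≤ 3128 < 14515 = q_5, so the answer is 38003/2881.

38003/2881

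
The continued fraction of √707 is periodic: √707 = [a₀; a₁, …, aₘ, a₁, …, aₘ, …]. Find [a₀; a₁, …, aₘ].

a₀ = ⌊√707⌋ = 26.
With m₀=0, d₀=1 and mₖ₊₁ = dₖaₖ − mₖ, dₖ₊₁ = (n − mₖ₊₁²)/dₖ, aₖ₊₁ = ⌊(a₀+mₖ₊₁)/dₖ₊₁⌋:
  k=1: m=26, d=31, a=1
  k=2: m=5, d=22, a=1
  k=3: m=17, d=19, a=2
  k=4: m=21, d=14, a=3
  k=5: m=21, d=19, a=2
  k=6: m=17, d=22, a=1
  k=7: m=5, d=31, a=1
  k=8: m=26, d=1, a=52
d=1 and a=2a₀=52 at k=8, so the next step gives (m, d) = (26, 31) again — its k=1 value — and the period has length 8.

[26; 1, 1, 2, 3, 2, 1, 1, 52]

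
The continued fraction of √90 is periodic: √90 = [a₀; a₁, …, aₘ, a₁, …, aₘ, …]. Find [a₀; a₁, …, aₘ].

[9; 2, 18]

a₀ = ⌊√90⌋ = 9.
With m₀=0, d₀=1 and mₖ₊₁ = dₖaₖ − mₖ, dₖ₊₁ = (n − mₖ₊₁²)/dₖ, aₖ₊₁ = ⌊(a₀+mₖ₊₁)/dₖ₊₁⌋:
  k=1: m=9, d=9, a=2
  k=2: m=9, d=1, a=18
d=1 and a=2a₀=18 at k=2, so the next step gives (m, d) = (9, 9) again — its k=1 value — and the period has length 2.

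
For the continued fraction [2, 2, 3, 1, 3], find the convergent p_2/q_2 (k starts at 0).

17/7

Using pₖ = aₖpₖ₋₁ + pₖ₋₂, qₖ = aₖqₖ₋₁ + qₖ₋₂ (with p₋₁=1, p₋₂=0, q₋₁=0, q₋₂=1):
  k=0: a=2, p=2, q=1
  k=1: a=2, p=5, q=2
  k=2: a=3, p=17, q=7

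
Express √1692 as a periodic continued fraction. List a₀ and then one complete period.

[41; 7, 2, 7, 82]

a₀ = ⌊√1692⌋ = 41.
With m₀=0, d₀=1 and mₖ₊₁ = dₖaₖ − mₖ, dₖ₊₁ = (n − mₖ₊₁²)/dₖ, aₖ₊₁ = ⌊(a₀+mₖ₊₁)/dₖ₊₁⌋:
  k=1: m=41, d=11, a=7
  k=2: m=36, d=36, a=2
  k=3: m=36, d=11, a=7
  k=4: m=41, d=1, a=82
d=1 and a=2a₀=82 at k=4, so the next step gives (m, d) = (41, 11) again — its k=1 value — and the period has length 4.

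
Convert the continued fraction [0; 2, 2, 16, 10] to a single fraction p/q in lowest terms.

Using pₖ = aₖpₖ₋₁ + pₖ₋₂ and qₖ = aₖqₖ₋₁ + qₖ₋₂:
  k=0: a=0, p=0, q=1
  k=1: a=2, p=1, q=2
  k=2: a=2, p=2, q=5
  k=3: a=16, p=33, q=82
  k=4: a=10, p=332, q=825

332/825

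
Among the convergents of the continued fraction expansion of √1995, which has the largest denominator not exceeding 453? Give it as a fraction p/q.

√1995 = [44; 1, 1, 1, 88, …] (period length 4).
Convergents:
  p_0/q_0 = 44/1
  p_1/q_1 = 45/1
  p_2/q_2 = 89/2
  p_3/q_3 = 134/3
  p_4/q_4 = 11881/266
  p_5/q_5 = 12015/269
  p_6/q_6 = 23896/535
q_5 = 269 ≤ 453 < 535 = q_6, so the answer is 12015/269.

12015/269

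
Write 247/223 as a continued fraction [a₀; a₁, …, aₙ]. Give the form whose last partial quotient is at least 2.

247 = 1×223 + 24
223 = 9×24 + 7
24 = 3×7 + 3
7 = 2×3 + 1
3 = 3×1 + 0  (stop)
So 247/223 = [1; 9, 3, 2, 3].

[1; 9, 3, 2, 3]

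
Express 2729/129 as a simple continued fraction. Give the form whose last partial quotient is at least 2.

[21; 6, 2, 4, 2]

2729 = 21·129 + 20
129 = 6·20 + 9
20 = 2·9 + 2
9 = 4·2 + 1
2 = 2·1 + 0  (stop)
So 2729/129 = [21; 6, 2, 4, 2].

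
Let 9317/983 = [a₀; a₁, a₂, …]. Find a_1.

9317 = 9·983 + 470   →  a_0 = 9
983 = 2·470 + 43   →  a_1 = 2

2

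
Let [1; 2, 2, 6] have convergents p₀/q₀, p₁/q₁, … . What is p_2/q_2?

7/5

Using pₖ = aₖpₖ₋₁ + pₖ₋₂, qₖ = aₖqₖ₋₁ + qₖ₋₂ (with p₋₁=1, p₋₂=0, q₋₁=0, q₋₂=1):
  k=0: a=1, p=1, q=1
  k=1: a=2, p=3, q=2
  k=2: a=2, p=7, q=5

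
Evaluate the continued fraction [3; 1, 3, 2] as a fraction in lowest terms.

34/9

Fold from the inside: start with 2/1.
  3 + 1/2 = 7/2
  1 + 2/7 = 9/7
  3 + 7/9 = 34/9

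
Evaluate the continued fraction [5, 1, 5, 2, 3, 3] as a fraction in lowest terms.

Using pₖ = aₖpₖ₋₁ + pₖ₋₂ and qₖ = aₖqₖ₋₁ + qₖ₋₂:
  k=0: a=5, p=5, q=1
  k=1: a=1, p=6, q=1
  k=2: a=5, p=35, q=6
  k=3: a=2, p=76, q=13
  k=4: a=3, p=263, q=45
  k=5: a=3, p=865, q=148

865/148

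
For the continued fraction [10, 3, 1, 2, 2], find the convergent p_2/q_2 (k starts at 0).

Using pₖ = aₖpₖ₋₁ + pₖ₋₂, qₖ = aₖqₖ₋₁ + qₖ₋₂ (with p₋₁=1, p₋₂=0, q₋₁=0, q₋₂=1):
  k=0: a=10, p=10, q=1
  k=1: a=3, p=31, q=3
  k=2: a=1, p=41, q=4

41/4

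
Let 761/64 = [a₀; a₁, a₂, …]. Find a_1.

761 = 11·64 + 57   →  a_0 = 11
64 = 1·57 + 7   →  a_1 = 1

1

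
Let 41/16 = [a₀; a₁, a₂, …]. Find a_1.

41 = 2·16 + 9   →  a_0 = 2
16 = 1·9 + 7   →  a_1 = 1

1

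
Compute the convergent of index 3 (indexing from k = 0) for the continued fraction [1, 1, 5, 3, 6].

Using pₖ = aₖpₖ₋₁ + pₖ₋₂, qₖ = aₖqₖ₋₁ + qₖ₋₂ (with p₋₁=1, p₋₂=0, q₋₁=0, q₋₂=1):
  k=0: a=1, p=1, q=1
  k=1: a=1, p=2, q=1
  k=2: a=5, p=11, q=6
  k=3: a=3, p=35, q=19

35/19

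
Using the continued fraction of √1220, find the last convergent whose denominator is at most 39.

√1220 = [34; 1, 12, 1, 68, …] (period length 4).
Convergents:
  p_0/q_0 = 34/1
  p_1/q_1 = 35/1
  p_2/q_2 = 454/13
  p_3/q_3 = 489/14
  p_4/q_4 = 33706/965
q_3 = 14 ≤ 39 < 965 = q_4, so the answer is 489/14.

489/14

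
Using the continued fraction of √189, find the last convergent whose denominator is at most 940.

√189 = [13; 1, 2, 1, 26, …] (period length 4).
Convergents:
  p_0/q_0 = 13/1
  p_1/q_1 = 14/1
  p_2/q_2 = 41/3
  p_3/q_3 = 55/4
  p_4/q_4 = 1471/107
  p_5/q_5 = 1526/111
  p_6/q_6 = 4523/329
  p_7/q_7 = 6049/440
  p_8/q_8 = 161797/11769
q_7 = 440 ≤ 940 < 11769 = q_8, so the answer is 6049/440.

6049/440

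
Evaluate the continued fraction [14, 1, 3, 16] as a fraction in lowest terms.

959/65

Fold from the inside: start with 16/1.
  3 + 1/16 = 49/16
  1 + 16/49 = 65/49
  14 + 49/65 = 959/65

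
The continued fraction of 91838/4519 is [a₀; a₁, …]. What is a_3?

91838 = 20·4519 + 1458   →  a_0 = 20
4519 = 3·1458 + 145   →  a_1 = 3
1458 = 10·145 + 8   →  a_2 = 10
145 = 18·8 + 1   →  a_3 = 18

18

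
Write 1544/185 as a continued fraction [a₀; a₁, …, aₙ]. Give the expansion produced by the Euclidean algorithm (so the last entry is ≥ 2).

[8; 2, 1, 8, 7]

1544 = 8×185 + 64
185 = 2×64 + 57
64 = 1×57 + 7
57 = 8×7 + 1
7 = 7×1 + 0  (stop)
So 1544/185 = [8; 2, 1, 8, 7].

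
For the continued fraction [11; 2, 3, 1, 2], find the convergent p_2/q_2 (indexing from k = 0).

80/7

Using pₖ = aₖpₖ₋₁ + pₖ₋₂, qₖ = aₖqₖ₋₁ + qₖ₋₂ (with p₋₁=1, p₋₂=0, q₋₁=0, q₋₂=1):
  k=0: a=11, p=11, q=1
  k=1: a=2, p=23, q=2
  k=2: a=3, p=80, q=7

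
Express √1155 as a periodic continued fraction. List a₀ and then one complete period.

[33; 1, 66]

a₀ = ⌊√1155⌋ = 33.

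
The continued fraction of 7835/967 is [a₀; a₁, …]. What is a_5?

7835 = 8·967 + 99   →  a_0 = 8
967 = 9·99 + 76   →  a_1 = 9
99 = 1·76 + 23   →  a_2 = 1
76 = 3·23 + 7   →  a_3 = 3
23 = 3·7 + 2   →  a_4 = 3
7 = 3·2 + 1   →  a_5 = 3

3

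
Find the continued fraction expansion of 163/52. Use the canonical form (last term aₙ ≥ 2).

[3; 7, 2, 3]

163 = 3·52 + 7
52 = 7·7 + 3
7 = 2·3 + 1
3 = 3·1 + 0  (stop)
So 163/52 = [3; 7, 2, 3].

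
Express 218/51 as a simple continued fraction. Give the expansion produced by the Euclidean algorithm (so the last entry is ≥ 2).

[4; 3, 1, 1, 1, 4]

218 = 4·51 + 14
51 = 3·14 + 9
14 = 1·9 + 5
9 = 1·5 + 4
5 = 1·4 + 1
4 = 4·1 + 0  (stop)
So 218/51 = [4; 3, 1, 1, 1, 4].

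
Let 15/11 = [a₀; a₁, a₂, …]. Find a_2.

1

15 = 1·11 + 4   →  a_0 = 1
11 = 2·4 + 3   →  a_1 = 2
4 = 1·3 + 1   →  a_2 = 1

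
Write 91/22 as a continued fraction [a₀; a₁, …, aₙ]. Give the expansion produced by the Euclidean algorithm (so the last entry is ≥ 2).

[4; 7, 3]

91 = 4·22 + 3
22 = 7·3 + 1
3 = 3·1 + 0  (stop)
So 91/22 = [4; 7, 3].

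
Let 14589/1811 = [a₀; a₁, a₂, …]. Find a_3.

13

14589 = 8·1811 + 101   →  a_0 = 8
1811 = 17·101 + 94   →  a_1 = 17
101 = 1·94 + 7   →  a_2 = 1
94 = 13·7 + 3   →  a_3 = 13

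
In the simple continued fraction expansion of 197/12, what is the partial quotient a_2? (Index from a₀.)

2

197 = 16·12 + 5   →  a_0 = 16
12 = 2·5 + 2   →  a_1 = 2
5 = 2·2 + 1   →  a_2 = 2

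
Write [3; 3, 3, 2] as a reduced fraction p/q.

76/23

Using pₖ = aₖpₖ₋₁ + pₖ₋₂ and qₖ = aₖqₖ₋₁ + qₖ₋₂:
  k=0: a=3, p=3, q=1
  k=1: a=3, p=10, q=3
  k=2: a=3, p=33, q=10
  k=3: a=2, p=76, q=23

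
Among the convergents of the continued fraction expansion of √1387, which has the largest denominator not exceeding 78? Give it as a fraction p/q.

1229/33

√1387 = [37; 4, 8, 37, 8, 4, 74, …] (period length 6).
Convergents:
  p_0/q_0 = 37/1
  p_1/q_1 = 149/4
  p_2/q_2 = 1229/33
  p_3/q_3 = 45622/1225
q_2 = 33 ≤ 78 < 1225 = q_3, so the answer is 1229/33.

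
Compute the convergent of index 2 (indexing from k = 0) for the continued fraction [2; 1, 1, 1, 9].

Using pₖ = aₖpₖ₋₁ + pₖ₋₂, qₖ = aₖqₖ₋₁ + qₖ₋₂ (with p₋₁=1, p₋₂=0, q₋₁=0, q₋₂=1):
  k=0: a=2, p=2, q=1
  k=1: a=1, p=3, q=1
  k=2: a=1, p=5, q=2

5/2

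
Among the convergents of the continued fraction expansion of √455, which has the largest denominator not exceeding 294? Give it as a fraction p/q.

2709/127

√455 = [21; 3, 42, …] (period length 2).
Convergents:
  p_0/q_0 = 21/1
  p_1/q_1 = 64/3
  p_2/q_2 = 2709/127
  p_3/q_3 = 8191/384
q_2 = 127 ≤ 294 < 384 = q_3, so the answer is 2709/127.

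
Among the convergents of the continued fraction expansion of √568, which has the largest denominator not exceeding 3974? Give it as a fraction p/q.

40897/1716

√568 = [23; 1, 4, 1, 46, …] (period length 4).
Convergents:
  p_0/q_0 = 23/1
  p_1/q_1 = 24/1
  p_2/q_2 = 119/5
  p_3/q_3 = 143/6
  p_4/q_4 = 6697/281
  p_5/q_5 = 6840/287
  p_6/q_6 = 34057/1429
  p_7/q_7 = 40897/1716
  p_8/q_8 = 1915319/80365
q_7 = 1716 ≤ 3974 < 80365 = q_8, so the answer is 40897/1716.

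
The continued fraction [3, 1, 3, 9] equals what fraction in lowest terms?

Using pₖ = aₖpₖ₋₁ + pₖ₋₂ and qₖ = aₖqₖ₋₁ + qₖ₋₂:
  k=0: a=3, p=3, q=1
  k=1: a=1, p=4, q=1
  k=2: a=3, p=15, q=4
  k=3: a=9, p=139, q=37

139/37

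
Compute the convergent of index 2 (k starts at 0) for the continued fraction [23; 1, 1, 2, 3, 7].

Using pₖ = aₖpₖ₋₁ + pₖ₋₂, qₖ = aₖqₖ₋₁ + qₖ₋₂ (with p₋₁=1, p₋₂=0, q₋₁=0, q₋₂=1):
  k=0: a=23, p=23, q=1
  k=1: a=1, p=24, q=1
  k=2: a=1, p=47, q=2

47/2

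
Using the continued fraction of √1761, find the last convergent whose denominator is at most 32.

1175/28

√1761 = [41; 1, 26, 1, 82, …] (period length 4).
Convergents:
  p_0/q_0 = 41/1
  p_1/q_1 = 42/1
  p_2/q_2 = 1133/27
  p_3/q_3 = 1175/28
  p_4/q_4 = 97483/2323
q_3 = 28 ≤ 32 < 2323 = q_4, so the answer is 1175/28.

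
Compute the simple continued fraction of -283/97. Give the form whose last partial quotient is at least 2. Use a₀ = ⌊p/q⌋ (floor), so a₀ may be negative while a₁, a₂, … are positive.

-283 = -3*97 + 8
97 = 12*8 + 1
8 = 8*1 + 0  (stop)
So -283/97 = [-3; 12, 8].

[-3; 12, 8]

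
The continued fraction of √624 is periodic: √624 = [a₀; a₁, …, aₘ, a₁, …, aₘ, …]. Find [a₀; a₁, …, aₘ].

a₀ = ⌊√624⌋ = 24.

[24; 1, 48]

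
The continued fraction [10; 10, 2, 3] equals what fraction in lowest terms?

737/73

Fold from the inside: start with 3/1.
  2 + 1/3 = 7/3
  10 + 3/7 = 73/7
  10 + 7/73 = 737/73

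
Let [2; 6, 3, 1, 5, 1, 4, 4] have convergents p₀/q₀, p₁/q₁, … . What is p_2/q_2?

Using pₖ = aₖpₖ₋₁ + pₖ₋₂, qₖ = aₖqₖ₋₁ + qₖ₋₂ (with p₋₁=1, p₋₂=0, q₋₁=0, q₋₂=1):
  k=0: a=2, p=2, q=1
  k=1: a=6, p=13, q=6
  k=2: a=3, p=41, q=19

41/19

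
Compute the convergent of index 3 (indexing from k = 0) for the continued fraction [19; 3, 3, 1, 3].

251/13

Using pₖ = aₖpₖ₋₁ + pₖ₋₂, qₖ = aₖqₖ₋₁ + qₖ₋₂ (with p₋₁=1, p₋₂=0, q₋₁=0, q₋₂=1):
  k=0: a=19, p=19, q=1
  k=1: a=3, p=58, q=3
  k=2: a=3, p=193, q=10
  k=3: a=1, p=251, q=13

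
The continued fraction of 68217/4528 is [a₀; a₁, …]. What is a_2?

4

68217 = 15·4528 + 297   →  a_0 = 15
4528 = 15·297 + 73   →  a_1 = 15
297 = 4·73 + 5   →  a_2 = 4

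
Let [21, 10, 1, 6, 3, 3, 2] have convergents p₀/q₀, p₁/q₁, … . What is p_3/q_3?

1603/76

Using pₖ = aₖpₖ₋₁ + pₖ₋₂, qₖ = aₖqₖ₋₁ + qₖ₋₂ (with p₋₁=1, p₋₂=0, q₋₁=0, q₋₂=1):
  k=0: a=21, p=21, q=1
  k=1: a=10, p=211, q=10
  k=2: a=1, p=232, q=11
  k=3: a=6, p=1603, q=76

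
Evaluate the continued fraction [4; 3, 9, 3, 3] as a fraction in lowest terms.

1249/289

Using pₖ = aₖpₖ₋₁ + pₖ₋₂ and qₖ = aₖqₖ₋₁ + qₖ₋₂:
  k=0: a=4, p=4, q=1
  k=1: a=3, p=13, q=3
  k=2: a=9, p=121, q=28
  k=3: a=3, p=376, q=87
  k=4: a=3, p=1249, q=289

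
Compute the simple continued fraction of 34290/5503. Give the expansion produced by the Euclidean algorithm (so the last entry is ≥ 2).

[6; 4, 3, 15, 2, 1, 2, 3]

34290 = 6·5503 + 1272
5503 = 4·1272 + 415
1272 = 3·415 + 27
415 = 15·27 + 10
27 = 2·10 + 7
10 = 1·7 + 3
7 = 2·3 + 1
3 = 3·1 + 0  (stop)
So 34290/5503 = [6; 4, 3, 15, 2, 1, 2, 3].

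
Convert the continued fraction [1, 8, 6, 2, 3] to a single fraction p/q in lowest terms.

Using pₖ = aₖpₖ₋₁ + pₖ₋₂ and qₖ = aₖqₖ₋₁ + qₖ₋₂:
  k=0: a=1, p=1, q=1
  k=1: a=8, p=9, q=8
  k=2: a=6, p=55, q=49
  k=3: a=2, p=119, q=106
  k=4: a=3, p=412, q=367

412/367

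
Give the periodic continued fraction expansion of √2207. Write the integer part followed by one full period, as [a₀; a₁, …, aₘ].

[46; 1, 45, 1, 92]

a₀ = ⌊√2207⌋ = 46.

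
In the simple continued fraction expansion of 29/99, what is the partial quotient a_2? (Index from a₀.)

29 = 0·99 + 29   →  a_0 = 0
99 = 3·29 + 12   →  a_1 = 3
29 = 2·12 + 5   →  a_2 = 2

2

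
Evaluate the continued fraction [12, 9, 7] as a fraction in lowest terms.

Using pₖ = aₖpₖ₋₁ + pₖ₋₂ and qₖ = aₖqₖ₋₁ + qₖ₋₂:
  k=0: a=12, p=12, q=1
  k=1: a=9, p=109, q=9
  k=2: a=7, p=775, q=64

775/64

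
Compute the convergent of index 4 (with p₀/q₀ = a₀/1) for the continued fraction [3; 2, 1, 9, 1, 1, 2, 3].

Using pₖ = aₖpₖ₋₁ + pₖ₋₂, qₖ = aₖqₖ₋₁ + qₖ₋₂ (with p₋₁=1, p₋₂=0, q₋₁=0, q₋₂=1):
  k=0: a=3, p=3, q=1
  k=1: a=2, p=7, q=2
  k=2: a=1, p=10, q=3
  k=3: a=9, p=97, q=29
  k=4: a=1, p=107, q=32

107/32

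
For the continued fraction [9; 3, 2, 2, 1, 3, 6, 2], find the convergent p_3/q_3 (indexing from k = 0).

Using pₖ = aₖpₖ₋₁ + pₖ₋₂, qₖ = aₖqₖ₋₁ + qₖ₋₂ (with p₋₁=1, p₋₂=0, q₋₁=0, q₋₂=1):
  k=0: a=9, p=9, q=1
  k=1: a=3, p=28, q=3
  k=2: a=2, p=65, q=7
  k=3: a=2, p=158, q=17

158/17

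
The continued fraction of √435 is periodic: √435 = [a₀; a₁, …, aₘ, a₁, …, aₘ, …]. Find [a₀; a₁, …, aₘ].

[20; 1, 5, 1, 40]

a₀ = ⌊√435⌋ = 20.
With m₀=0, d₀=1 and mₖ₊₁ = dₖaₖ − mₖ, dₖ₊₁ = (n − mₖ₊₁²)/dₖ, aₖ₊₁ = ⌊(a₀+mₖ₊₁)/dₖ₊₁⌋:
  k=1: m=20, d=35, a=1
  k=2: m=15, d=6, a=5
  k=3: m=15, d=35, a=1
  k=4: m=20, d=1, a=40
d=1 and a=2a₀=40 at k=4, so the next step gives (m, d) = (20, 35) again — its k=1 value — and the period has length 4.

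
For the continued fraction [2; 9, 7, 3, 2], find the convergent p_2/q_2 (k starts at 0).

Using pₖ = aₖpₖ₋₁ + pₖ₋₂, qₖ = aₖqₖ₋₁ + qₖ₋₂ (with p₋₁=1, p₋₂=0, q₋₁=0, q₋₂=1):
  k=0: a=2, p=2, q=1
  k=1: a=9, p=19, q=9
  k=2: a=7, p=135, q=64

135/64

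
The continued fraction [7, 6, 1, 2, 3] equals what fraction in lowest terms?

479/67

Fold from the inside: start with 3/1.
  2 + 1/3 = 7/3
  1 + 3/7 = 10/7
  6 + 7/10 = 67/10
  7 + 10/67 = 479/67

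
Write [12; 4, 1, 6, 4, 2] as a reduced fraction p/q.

3857/316

Fold from the inside: start with 2/1.
  4 + 1/2 = 9/2
  6 + 2/9 = 56/9
  1 + 9/56 = 65/56
  4 + 56/65 = 316/65
  12 + 65/316 = 3857/316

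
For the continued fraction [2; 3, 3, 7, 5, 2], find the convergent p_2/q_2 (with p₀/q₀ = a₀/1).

23/10

Using pₖ = aₖpₖ₋₁ + pₖ₋₂, qₖ = aₖqₖ₋₁ + qₖ₋₂ (with p₋₁=1, p₋₂=0, q₋₁=0, q₋₂=1):
  k=0: a=2, p=2, q=1
  k=1: a=3, p=7, q=3
  k=2: a=3, p=23, q=10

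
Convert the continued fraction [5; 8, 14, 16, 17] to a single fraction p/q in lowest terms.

158764/30985

Using pₖ = aₖpₖ₋₁ + pₖ₋₂ and qₖ = aₖqₖ₋₁ + qₖ₋₂:
  k=0: a=5, p=5, q=1
  k=1: a=8, p=41, q=8
  k=2: a=14, p=579, q=113
  k=3: a=16, p=9305, q=1816
  k=4: a=17, p=158764, q=30985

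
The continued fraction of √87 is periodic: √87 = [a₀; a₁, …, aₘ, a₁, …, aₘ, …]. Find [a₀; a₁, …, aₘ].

a₀ = ⌊√87⌋ = 9.
With m₀=0, d₀=1 and mₖ₊₁ = dₖaₖ − mₖ, dₖ₊₁ = (n − mₖ₊₁²)/dₖ, aₖ₊₁ = ⌊(a₀+mₖ₊₁)/dₖ₊₁⌋:
  k=1: m=9, d=6, a=3
  k=2: m=9, d=1, a=18
d=1 and a=2a₀=18 at k=2, so the next step gives (m, d) = (9, 6) again — its k=1 value — and the period has length 2.

[9; 3, 18]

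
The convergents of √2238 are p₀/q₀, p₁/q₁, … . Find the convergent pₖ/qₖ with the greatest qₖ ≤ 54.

√2238 = [47; 3, 3, 1, 30, 1, 3, 3, 94, …] (period length 8).
Convergents:
  p_0/q_0 = 47/1
  p_1/q_1 = 142/3
  p_2/q_2 = 473/10
  p_3/q_3 = 615/13
  p_4/q_4 = 18923/400
q_3 = 13 ≤ 54 < 400 = q_4, so the answer is 615/13.

615/13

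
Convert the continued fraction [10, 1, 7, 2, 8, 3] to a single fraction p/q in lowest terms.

Fold from the inside: start with 3/1.
  8 + 1/3 = 25/3
  2 + 3/25 = 53/25
  7 + 25/53 = 396/53
  1 + 53/396 = 449/396
  10 + 396/449 = 4886/449

4886/449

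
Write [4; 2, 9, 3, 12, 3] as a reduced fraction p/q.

Fold from the inside: start with 3/1.
  12 + 1/3 = 37/3
  3 + 3/37 = 114/37
  9 + 37/114 = 1063/114
  2 + 114/1063 = 2240/1063
  4 + 1063/2240 = 10023/2240

10023/2240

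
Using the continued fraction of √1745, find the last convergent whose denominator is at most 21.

376/9

√1745 = [41; 1, 3, 2, 2, 3, 1, 82, …] (period length 7).
Convergents:
  p_0/q_0 = 41/1
  p_1/q_1 = 42/1
  p_2/q_2 = 167/4
  p_3/q_3 = 376/9
  p_4/q_4 = 919/22
q_3 = 9 ≤ 21 < 22 = q_4, so the answer is 376/9.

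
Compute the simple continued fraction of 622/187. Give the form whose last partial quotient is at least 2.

[3; 3, 15, 4]

622 = 3*187 + 61
187 = 3*61 + 4
61 = 15*4 + 1
4 = 4*1 + 0  (stop)
So 622/187 = [3; 3, 15, 4].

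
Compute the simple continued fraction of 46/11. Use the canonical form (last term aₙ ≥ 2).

[4; 5, 2]

46 = 4·11 + 2
11 = 5·2 + 1
2 = 2·1 + 0  (stop)
So 46/11 = [4; 5, 2].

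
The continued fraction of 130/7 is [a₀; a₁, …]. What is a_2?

130 = 18·7 + 4   →  a_0 = 18
7 = 1·4 + 3   →  a_1 = 1
4 = 1·3 + 1   →  a_2 = 1

1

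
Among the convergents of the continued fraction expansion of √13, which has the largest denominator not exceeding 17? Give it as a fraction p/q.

√13 = [3; 1, 1, 1, 1, 6, …] (period length 5).
Convergents:
  p_0/q_0 = 3/1
  p_1/q_1 = 4/1
  p_2/q_2 = 7/2
  p_3/q_3 = 11/3
  p_4/q_4 = 18/5
  p_5/q_5 = 119/33
q_4 = 5 ≤ 17 < 33 = q_5, so the answer is 18/5.

18/5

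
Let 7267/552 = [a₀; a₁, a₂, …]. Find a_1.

6

7267 = 13·552 + 91   →  a_0 = 13
552 = 6·91 + 6   →  a_1 = 6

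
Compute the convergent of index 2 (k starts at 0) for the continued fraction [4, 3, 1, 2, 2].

Using pₖ = aₖpₖ₋₁ + pₖ₋₂, qₖ = aₖqₖ₋₁ + qₖ₋₂ (with p₋₁=1, p₋₂=0, q₋₁=0, q₋₂=1):
  k=0: a=4, p=4, q=1
  k=1: a=3, p=13, q=3
  k=2: a=1, p=17, q=4

17/4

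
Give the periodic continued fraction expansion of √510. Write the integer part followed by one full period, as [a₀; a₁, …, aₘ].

[22; 1, 1, 2, 1, 1, 44]

a₀ = ⌊√510⌋ = 22.
With m₀=0, d₀=1 and mₖ₊₁ = dₖaₖ − mₖ, dₖ₊₁ = (n − mₖ₊₁²)/dₖ, aₖ₊₁ = ⌊(a₀+mₖ₊₁)/dₖ₊₁⌋:
  k=1: m=22, d=26, a=1
  k=2: m=4, d=19, a=1
  k=3: m=15, d=15, a=2
  k=4: m=15, d=19, a=1
  k=5: m=4, d=26, a=1
  k=6: m=22, d=1, a=44
d=1 and a=2a₀=44 at k=6, so the next step gives (m, d) = (22, 26) again — its k=1 value — and the period has length 6.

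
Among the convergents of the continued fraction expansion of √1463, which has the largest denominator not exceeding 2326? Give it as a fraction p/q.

√1463 = [38; 4, 76, …] (period length 2).
Convergents:
  p_0/q_0 = 38/1
  p_1/q_1 = 153/4
  p_2/q_2 = 11666/305
  p_3/q_3 = 46817/1224
  p_4/q_4 = 3569758/93329
q_3 = 1224 ≤ 2326 < 93329 = q_4, so the answer is 46817/1224.

46817/1224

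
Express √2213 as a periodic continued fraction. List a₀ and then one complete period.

[47; 23, 1, 1, 23, 94]

a₀ = ⌊√2213⌋ = 47.
With m₀=0, d₀=1 and mₖ₊₁ = dₖaₖ − mₖ, dₖ₊₁ = (n − mₖ₊₁²)/dₖ, aₖ₊₁ = ⌊(a₀+mₖ₊₁)/dₖ₊₁⌋:
  k=1: m=47, d=4, a=23
  k=2: m=45, d=47, a=1
  k=3: m=2, d=47, a=1
  k=4: m=45, d=4, a=23
  k=5: m=47, d=1, a=94
d=1 and a=2a₀=94 at k=5, so the next step gives (m, d) = (47, 4) again — its k=1 value — and the period has length 5.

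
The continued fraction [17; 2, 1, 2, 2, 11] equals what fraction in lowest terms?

3769/217

Fold from the inside: start with 11/1.
  2 + 1/11 = 23/11
  2 + 11/23 = 57/23
  1 + 23/57 = 80/57
  2 + 57/80 = 217/80
  17 + 80/217 = 3769/217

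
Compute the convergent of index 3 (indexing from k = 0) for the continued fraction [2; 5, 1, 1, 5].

24/11

Using pₖ = aₖpₖ₋₁ + pₖ₋₂, qₖ = aₖqₖ₋₁ + qₖ₋₂ (with p₋₁=1, p₋₂=0, q₋₁=0, q₋₂=1):
  k=0: a=2, p=2, q=1
  k=1: a=5, p=11, q=5
  k=2: a=1, p=13, q=6
  k=3: a=1, p=24, q=11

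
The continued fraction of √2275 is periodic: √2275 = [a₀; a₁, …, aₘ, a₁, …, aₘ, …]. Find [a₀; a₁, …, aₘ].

a₀ = ⌊√2275⌋ = 47.
With m₀=0, d₀=1 and mₖ₊₁ = dₖaₖ − mₖ, dₖ₊₁ = (n − mₖ₊₁²)/dₖ, aₖ₊₁ = ⌊(a₀+mₖ₊₁)/dₖ₊₁⌋:
  k=1: m=47, d=66, a=1
  k=2: m=19, d=29, a=2
  k=3: m=39, d=26, a=3
  k=4: m=39, d=29, a=2
  k=5: m=19, d=66, a=1
  k=6: m=47, d=1, a=94
d=1 and a=2a₀=94 at k=6, so the next step gives (m, d) = (47, 66) again — its k=1 value — and the period has length 6.

[47; 1, 2, 3, 2, 1, 94]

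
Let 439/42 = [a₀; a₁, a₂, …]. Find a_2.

439 = 10·42 + 19   →  a_0 = 10
42 = 2·19 + 4   →  a_1 = 2
19 = 4·4 + 3   →  a_2 = 4

4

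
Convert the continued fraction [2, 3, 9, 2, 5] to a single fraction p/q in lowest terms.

750/323

Fold from the inside: start with 5/1.
  2 + 1/5 = 11/5
  9 + 5/11 = 104/11
  3 + 11/104 = 323/104
  2 + 104/323 = 750/323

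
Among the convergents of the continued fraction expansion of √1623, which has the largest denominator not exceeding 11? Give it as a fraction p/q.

282/7

√1623 = [40; 3, 2, 26, 2, 3, 80, …] (period length 6).
Convergents:
  p_0/q_0 = 40/1
  p_1/q_1 = 121/3
  p_2/q_2 = 282/7
  p_3/q_3 = 7453/185
q_2 = 7 ≤ 11 < 185 = q_3, so the answer is 282/7.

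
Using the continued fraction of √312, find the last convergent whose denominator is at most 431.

5617/318

√312 = [17; 1, 1, 1, 34, …] (period length 4).
Convergents:
  p_0/q_0 = 17/1
  p_1/q_1 = 18/1
  p_2/q_2 = 35/2
  p_3/q_3 = 53/3
  p_4/q_4 = 1837/104
  p_5/q_5 = 1890/107
  p_6/q_6 = 3727/211
  p_7/q_7 = 5617/318
  p_8/q_8 = 194705/11023
q_7 = 318 ≤ 431 < 11023 = q_8, so the answer is 5617/318.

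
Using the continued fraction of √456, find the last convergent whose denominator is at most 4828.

√456 = [21; 2, 1, 4, 1, 2, 42, …] (period length 6).
Convergents:
  p_0/q_0 = 21/1
  p_1/q_1 = 43/2
  p_2/q_2 = 64/3
  p_3/q_3 = 299/14
  p_4/q_4 = 363/17
  p_5/q_5 = 1025/48
  p_6/q_6 = 43413/2033
  p_7/q_7 = 87851/4114
  p_8/q_8 = 131264/6147
q_7 = 4114 ≤ 4828 < 6147 = q_8, so the answer is 87851/4114.

87851/4114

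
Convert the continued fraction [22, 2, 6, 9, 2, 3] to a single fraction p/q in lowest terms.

Using pₖ = aₖpₖ₋₁ + pₖ₋₂ and qₖ = aₖqₖ₋₁ + qₖ₋₂:
  k=0: a=22, p=22, q=1
  k=1: a=2, p=45, q=2
  k=2: a=6, p=292, q=13
  k=3: a=9, p=2673, q=119
  k=4: a=2, p=5638, q=251
  k=5: a=3, p=19587, q=872

19587/872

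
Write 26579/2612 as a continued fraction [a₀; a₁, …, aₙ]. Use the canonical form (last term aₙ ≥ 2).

26579 = 10*2612 + 459
2612 = 5*459 + 317
459 = 1*317 + 142
317 = 2*142 + 33
142 = 4*33 + 10
33 = 3*10 + 3
10 = 3*3 + 1
3 = 3*1 + 0  (stop)
So 26579/2612 = [10; 5, 1, 2, 4, 3, 3, 3].

[10; 5, 1, 2, 4, 3, 3, 3]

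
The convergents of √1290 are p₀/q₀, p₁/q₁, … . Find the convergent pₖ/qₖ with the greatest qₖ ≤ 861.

30565/851

√1290 = [35; 1, 10, 1, 70, …] (period length 4).
Convergents:
  p_0/q_0 = 35/1
  p_1/q_1 = 36/1
  p_2/q_2 = 395/11
  p_3/q_3 = 431/12
  p_4/q_4 = 30565/851
  p_5/q_5 = 30996/863
q_4 = 851 ≤ 861 < 863 = q_5, so the answer is 30565/851.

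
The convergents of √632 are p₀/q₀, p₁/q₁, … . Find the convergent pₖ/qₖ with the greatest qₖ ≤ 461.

√632 = [25; 7, 6, 7, 50, …] (period length 4).
Convergents:
  p_0/q_0 = 25/1
  p_1/q_1 = 176/7
  p_2/q_2 = 1081/43
  p_3/q_3 = 7743/308
  p_4/q_4 = 388231/15443
q_3 = 308 ≤ 461 < 15443 = q_4, so the answer is 7743/308.

7743/308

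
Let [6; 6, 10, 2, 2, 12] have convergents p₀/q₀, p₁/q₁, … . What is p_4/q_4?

Using pₖ = aₖpₖ₋₁ + pₖ₋₂, qₖ = aₖqₖ₋₁ + qₖ₋₂ (with p₋₁=1, p₋₂=0, q₋₁=0, q₋₂=1):
  k=0: a=6, p=6, q=1
  k=1: a=6, p=37, q=6
  k=2: a=10, p=376, q=61
  k=3: a=2, p=789, q=128
  k=4: a=2, p=1954, q=317

1954/317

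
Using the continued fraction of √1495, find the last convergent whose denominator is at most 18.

116/3

√1495 = [38; 1, 1, 1, 76, …] (period length 4).
Convergents:
  p_0/q_0 = 38/1
  p_1/q_1 = 39/1
  p_2/q_2 = 77/2
  p_3/q_3 = 116/3
  p_4/q_4 = 8893/230
q_3 = 3 ≤ 18 < 230 = q_4, so the answer is 116/3.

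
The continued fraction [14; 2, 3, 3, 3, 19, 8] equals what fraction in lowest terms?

Fold from the inside: start with 8/1.
  19 + 1/8 = 153/8
  3 + 8/153 = 467/153
  3 + 153/467 = 1554/467
  3 + 467/1554 = 5129/1554
  2 + 1554/5129 = 11812/5129
  14 + 5129/11812 = 170497/11812

170497/11812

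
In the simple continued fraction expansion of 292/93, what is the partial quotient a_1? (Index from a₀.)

7

292 = 3·93 + 13   →  a_0 = 3
93 = 7·13 + 2   →  a_1 = 7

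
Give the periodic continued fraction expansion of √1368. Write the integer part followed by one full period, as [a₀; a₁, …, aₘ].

a₀ = ⌊√1368⌋ = 36.
With m₀=0, d₀=1 and mₖ₊₁ = dₖaₖ − mₖ, dₖ₊₁ = (n − mₖ₊₁²)/dₖ, aₖ₊₁ = ⌊(a₀+mₖ₊₁)/dₖ₊₁⌋:
  k=1: m=36, d=72, a=1
  k=2: m=36, d=1, a=72
d=1 and a=2a₀=72 at k=2, so the next step gives (m, d) = (36, 72) again — its k=1 value — and the period has length 2.

[36; 1, 72]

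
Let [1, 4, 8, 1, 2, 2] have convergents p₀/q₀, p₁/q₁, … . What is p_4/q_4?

133/107

Using pₖ = aₖpₖ₋₁ + pₖ₋₂, qₖ = aₖqₖ₋₁ + qₖ₋₂ (with p₋₁=1, p₋₂=0, q₋₁=0, q₋₂=1):
  k=0: a=1, p=1, q=1
  k=1: a=4, p=5, q=4
  k=2: a=8, p=41, q=33
  k=3: a=1, p=46, q=37
  k=4: a=2, p=133, q=107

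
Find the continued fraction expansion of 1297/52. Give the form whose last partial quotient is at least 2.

1297 = 24×52 + 49
52 = 1×49 + 3
49 = 16×3 + 1
3 = 3×1 + 0  (stop)
So 1297/52 = [24; 1, 16, 3].

[24; 1, 16, 3]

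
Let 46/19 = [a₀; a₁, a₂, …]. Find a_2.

46 = 2·19 + 8   →  a_0 = 2
19 = 2·8 + 3   →  a_1 = 2
8 = 2·3 + 2   →  a_2 = 2

2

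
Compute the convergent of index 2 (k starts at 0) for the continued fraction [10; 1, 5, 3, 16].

65/6

Using pₖ = aₖpₖ₋₁ + pₖ₋₂, qₖ = aₖqₖ₋₁ + qₖ₋₂ (with p₋₁=1, p₋₂=0, q₋₁=0, q₋₂=1):
  k=0: a=10, p=10, q=1
  k=1: a=1, p=11, q=1
  k=2: a=5, p=65, q=6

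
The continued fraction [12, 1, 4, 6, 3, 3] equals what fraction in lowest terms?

4162/325

Fold from the inside: start with 3/1.
  3 + 1/3 = 10/3
  6 + 3/10 = 63/10
  4 + 10/63 = 262/63
  1 + 63/262 = 325/262
  12 + 262/325 = 4162/325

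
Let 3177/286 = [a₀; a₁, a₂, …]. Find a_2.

3177 = 11·286 + 31   →  a_0 = 11
286 = 9·31 + 7   →  a_1 = 9
31 = 4·7 + 3   →  a_2 = 4

4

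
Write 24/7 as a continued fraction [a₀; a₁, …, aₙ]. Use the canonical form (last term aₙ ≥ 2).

[3; 2, 3]

24 = 3·7 + 3
7 = 2·3 + 1
3 = 3·1 + 0  (stop)
So 24/7 = [3; 2, 3].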